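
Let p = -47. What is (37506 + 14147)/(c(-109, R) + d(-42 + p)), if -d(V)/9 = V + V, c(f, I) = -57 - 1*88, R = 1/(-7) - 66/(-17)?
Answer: 1099/31 ≈ 35.452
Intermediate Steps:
R = 445/119 (R = 1*(-⅐) - 66*(-1/17) = -⅐ + 66/17 = 445/119 ≈ 3.7395)
c(f, I) = -145 (c(f, I) = -57 - 88 = -145)
d(V) = -18*V (d(V) = -9*(V + V) = -18*V)
(37506 + 14147)/(c(-109, R) + d(-42 + p)) = (37506 + 14147)/(-145 - 18*(-42 - 47)) = 51653/(-145 - 18*(-89)) = 51653/(-145 + 1602) = 51653/1457 = 51653*(1/1457) = 1099/31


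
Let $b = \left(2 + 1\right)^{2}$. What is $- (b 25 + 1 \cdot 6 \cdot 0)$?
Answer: $-225$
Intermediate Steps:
$b = 9$ ($b = 3^{2} = 9$)
$- (b 25 + 1 \cdot 6 \cdot 0) = - (9 \cdot 25 + 1 \cdot 6 \cdot 0) = - (225 + 6 \cdot 0) = - (225 + 0) = \left(-1\right) 225 = -225$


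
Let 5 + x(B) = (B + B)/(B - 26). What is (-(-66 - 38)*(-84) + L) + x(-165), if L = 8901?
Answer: 30890/191 ≈ 161.73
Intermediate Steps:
x(B) = -5 + 2*B/(-26 + B) (x(B) = -5 + (B + B)/(B - 26) = -5 + (2*B)/(-26 + B) = -5 + 2*B/(-26 + B))
(-(-66 - 38)*(-84) + L) + x(-165) = (-(-66 - 38)*(-84) + 8901) + (130 - 3*(-165))/(-26 - 165) = (-(-104)*(-84) + 8901) + (130 + 495)/(-191) = (-1*8736 + 8901) - 1/191*625 = (-8736 + 8901) - 625/191 = 165 - 625/191 = 30890/191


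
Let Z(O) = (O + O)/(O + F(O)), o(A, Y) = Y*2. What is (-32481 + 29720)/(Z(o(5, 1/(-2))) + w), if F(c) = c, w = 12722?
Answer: -2761/12723 ≈ -0.21701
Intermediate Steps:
o(A, Y) = 2*Y
Z(O) = 1 (Z(O) = (O + O)/(O + O) = (2*O)/((2*O)) = (2*O)*(1/(2*O)) = 1)
(-32481 + 29720)/(Z(o(5, 1/(-2))) + w) = (-32481 + 29720)/(1 + 12722) = -2761/12723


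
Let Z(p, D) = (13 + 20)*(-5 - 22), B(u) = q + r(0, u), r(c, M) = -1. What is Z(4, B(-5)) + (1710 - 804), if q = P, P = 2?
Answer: 15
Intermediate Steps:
q = 2
B(u) = 1 (B(u) = 2 - 1 = 1)
Z(p, D) = -891 (Z(p, D) = 33*(-27) = -891)
Z(4, B(-5)) + (1710 - 804) = -891 + (1710 - 804) = -891 + 906 = 15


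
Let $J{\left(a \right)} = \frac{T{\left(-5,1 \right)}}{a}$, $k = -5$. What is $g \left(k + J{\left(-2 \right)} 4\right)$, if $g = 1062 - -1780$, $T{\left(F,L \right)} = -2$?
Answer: $-2842$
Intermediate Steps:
$J{\left(a \right)} = - \frac{2}{a}$
$g = 2842$ ($g = 1062 + 1780 = 2842$)
$g \left(k + J{\left(-2 \right)} 4\right) = 2842 \left(-5 + - \frac{2}{-2} \cdot 4\right) = 2842 \left(-5 + \left(-2\right) \left(- \frac{1}{2}\right) 4\right) = 2842 \left(-5 + 1 \cdot 4\right) = 2842 \left(-5 + 4\right) = 2842 \left(-1\right) = -2842$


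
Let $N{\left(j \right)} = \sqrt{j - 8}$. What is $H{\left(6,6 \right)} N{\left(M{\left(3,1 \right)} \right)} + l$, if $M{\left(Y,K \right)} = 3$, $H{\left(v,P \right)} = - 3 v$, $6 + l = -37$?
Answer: $-43 - 18 i \sqrt{5} \approx -43.0 - 40.249 i$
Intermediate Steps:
$l = -43$ ($l = -6 - 37 = -43$)
$N{\left(j \right)} = \sqrt{-8 + j}$
$H{\left(6,6 \right)} N{\left(M{\left(3,1 \right)} \right)} + l = \left(-3\right) 6 \sqrt{-8 + 3} - 43 = - 18 \sqrt{-5} - 43 = - 18 i \sqrt{5} - 43 = -43 - 18 i \sqrt{5}$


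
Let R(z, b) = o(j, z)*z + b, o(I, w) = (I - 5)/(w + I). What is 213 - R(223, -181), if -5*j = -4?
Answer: 148523/373 ≈ 398.19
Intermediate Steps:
j = 4/5 (j = -1/5*(-4) = 4/5 ≈ 0.80000)
o(I, w) = (-5 + I)/(I + w)
R(z, b) = b - 21*z/(5*(4/5 + z)) (R(z, b) = ((-5 + 4/5)/(4/5 + z))*z + b = (-21/5/(4/5 + z))*z + b = (-21/(5*(4/5 + z)))*z + b = -21*z/(5*(4/5 + z)) + b = b - 21*z/(5*(4/5 + z)))
213 - R(223, -181) = 213 - (-21*223 - 181*(4 + 5*223))/(4 + 5*223) = 213 - (-4683 - 181*(4 + 1115))/(4 + 1115) = 213 - (-4683 - 181*1119)/1119 = 213 - (-4683 - 202539)/1119 = 213 - (-207222)/1119 = 213 - 1*(-69074/373) = 213 + 69074/373 = 148523/373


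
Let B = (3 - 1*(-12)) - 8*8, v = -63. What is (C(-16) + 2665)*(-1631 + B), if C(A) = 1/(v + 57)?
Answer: -4476920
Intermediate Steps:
B = -49 (B = (3 + 12) - 64 = 15 - 64 = -49)
C(A) = -1/6 (C(A) = 1/(-63 + 57) = 1/(-6) = -1/6)
(C(-16) + 2665)*(-1631 + B) = (-1/6 + 2665)*(-1631 - 49) = (15989/6)*(-1680) = -4476920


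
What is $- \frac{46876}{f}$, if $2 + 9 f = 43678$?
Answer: $- \frac{105471}{10919} \approx -9.6594$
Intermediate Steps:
$f = \frac{43676}{9}$ ($f = - \frac{2}{9} + \frac{1}{9} \cdot 43678 = - \frac{2}{9} + \frac{43678}{9} = \frac{43676}{9} \approx 4852.9$)
$- \frac{46876}{f} = - \frac{46876}{\frac{43676}{9}} = \left(-46876\right) \frac{9}{43676} = - \frac{105471}{10919}$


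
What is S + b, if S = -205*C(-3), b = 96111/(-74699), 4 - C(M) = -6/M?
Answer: -30722701/74699 ≈ -411.29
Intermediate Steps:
C(M) = 4 + 6/M (C(M) = 4 - (-6)/M = 4 + 6/M)
b = -96111/74699 (b = 96111*(-1/74699) = -96111/74699 ≈ -1.2866)
S = -410 (S = -205*(4 + 6/(-3)) = -205*(4 + 6*(-⅓)) = -205*(4 - 2) = -205*2 = -410)
S + b = -410 - 96111/74699 = -30722701/74699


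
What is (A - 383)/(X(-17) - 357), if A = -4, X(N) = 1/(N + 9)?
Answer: 3096/2857 ≈ 1.0837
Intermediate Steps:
X(N) = 1/(9 + N)
(A - 383)/(X(-17) - 357) = (-4 - 383)/(1/(9 - 17) - 357) = -387/(1/(-8) - 357) = -387/(-⅛ - 357) = -387/(-2857/8) = -387*(-8/2857) = 3096/2857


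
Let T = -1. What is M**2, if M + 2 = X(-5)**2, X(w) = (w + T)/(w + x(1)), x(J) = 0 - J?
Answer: 1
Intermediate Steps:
x(J) = -J
X(w) = 1 (X(w) = (w - 1)/(w - 1*1) = (-1 + w)/(w - 1) = (-1 + w)/(-1 + w) = 1)
M = -1 (M = -2 + 1**2 = -2 + 1 = -1)
M**2 = (-1)**2 = 1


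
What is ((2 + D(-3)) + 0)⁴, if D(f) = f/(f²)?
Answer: 625/81 ≈ 7.7160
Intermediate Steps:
D(f) = 1/f (D(f) = f/f² = 1/f)
((2 + D(-3)) + 0)⁴ = ((2 + 1/(-3)) + 0)⁴ = ((2 - ⅓) + 0)⁴ = (5/3 + 0)⁴ = (5/3)⁴ = 625/81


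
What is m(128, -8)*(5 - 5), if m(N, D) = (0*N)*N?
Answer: 0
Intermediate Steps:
m(N, D) = 0 (m(N, D) = 0*N = 0)
m(128, -8)*(5 - 5) = 0*(5 - 5) = 0*0 = 0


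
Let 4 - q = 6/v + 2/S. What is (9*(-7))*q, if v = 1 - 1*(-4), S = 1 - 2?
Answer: -1512/5 ≈ -302.40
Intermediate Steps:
S = -1
v = 5 (v = 1 + 4 = 5)
q = 24/5 (q = 4 - (6/5 + 2/(-1)) = 4 - (6*(⅕) + 2*(-1)) = 4 - (6/5 - 2) = 4 - 1*(-⅘) = 4 + ⅘ = 24/5 ≈ 4.8000)
(9*(-7))*q = (9*(-7))*(24/5) = -63*24/5 = -1512/5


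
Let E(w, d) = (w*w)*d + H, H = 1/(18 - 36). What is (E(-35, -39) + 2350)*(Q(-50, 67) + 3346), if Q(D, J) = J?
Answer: -2790642863/18 ≈ -1.5504e+8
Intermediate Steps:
H = -1/18 (H = 1/(-18) = -1/18 ≈ -0.055556)
E(w, d) = -1/18 + d*w² (E(w, d) = (w*w)*d - 1/18 = w²*d - 1/18 = d*w² - 1/18 = -1/18 + d*w²)
(E(-35, -39) + 2350)*(Q(-50, 67) + 3346) = ((-1/18 - 39*(-35)²) + 2350)*(67 + 3346) = ((-1/18 - 39*1225) + 2350)*3413 = ((-1/18 - 47775) + 2350)*3413 = (-859951/18 + 2350)*3413 = -817651/18*3413 = -2790642863/18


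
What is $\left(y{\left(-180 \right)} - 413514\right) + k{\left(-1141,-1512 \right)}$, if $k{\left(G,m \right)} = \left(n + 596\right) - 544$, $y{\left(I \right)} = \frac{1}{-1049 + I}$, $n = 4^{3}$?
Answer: $- \frac{508066143}{1229} \approx -4.134 \cdot 10^{5}$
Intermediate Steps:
$n = 64$
$k{\left(G,m \right)} = 116$ ($k{\left(G,m \right)} = \left(64 + 596\right) - 544 = 660 - 544 = 116$)
$\left(y{\left(-180 \right)} - 413514\right) + k{\left(-1141,-1512 \right)} = \left(\frac{1}{-1049 - 180} - 413514\right) + 116 = \left(\frac{1}{-1229} - 413514\right) + 116 = \left(- \frac{1}{1229} - 413514\right) + 116 = - \frac{508208707}{1229} + 116 = - \frac{508066143}{1229}$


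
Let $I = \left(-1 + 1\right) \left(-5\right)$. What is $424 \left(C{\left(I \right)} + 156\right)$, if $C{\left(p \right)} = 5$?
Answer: $68264$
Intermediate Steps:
$I = 0$ ($I = 0 \left(-5\right) = 0$)
$424 \left(C{\left(I \right)} + 156\right) = 424 \left(5 + 156\right) = 424 \cdot 161 = 68264$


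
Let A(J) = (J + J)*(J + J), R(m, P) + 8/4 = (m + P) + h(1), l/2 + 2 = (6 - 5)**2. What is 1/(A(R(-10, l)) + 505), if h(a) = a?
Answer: 1/1181 ≈ 0.00084674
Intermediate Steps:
l = -2 (l = -4 + 2*(6 - 5)**2 = -4 + 2*1**2 = -4 + 2*1 = -4 + 2 = -2)
R(m, P) = -1 + P + m (R(m, P) = -2 + ((m + P) + 1) = -2 + ((P + m) + 1) = -2 + (1 + P + m) = -1 + P + m)
A(J) = 4*J**2 (A(J) = (2*J)*(2*J) = 4*J**2)
1/(A(R(-10, l)) + 505) = 1/(4*(-1 - 2 - 10)**2 + 505) = 1/(4*(-13)**2 + 505) = 1/(4*169 + 505) = 1/(676 + 505) = 1/1181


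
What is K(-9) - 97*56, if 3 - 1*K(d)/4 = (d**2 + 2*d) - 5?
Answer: -5652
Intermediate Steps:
K(d) = 32 - 8*d - 4*d**2 (K(d) = 12 - 4*((d**2 + 2*d) - 5) = 12 - 4*(-5 + d**2 + 2*d) = 12 + (20 - 8*d - 4*d**2) = 32 - 8*d - 4*d**2)
K(-9) - 97*56 = (32 - 8*(-9) - 4*(-9)**2) - 97*56 = (32 + 72 - 4*81) - 5432 = (32 + 72 - 324) - 5432 = -220 - 5432 = -5652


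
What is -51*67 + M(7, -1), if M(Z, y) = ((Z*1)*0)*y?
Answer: -3417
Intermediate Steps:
M(Z, y) = 0 (M(Z, y) = (Z*0)*y = 0*y = 0)
-51*67 + M(7, -1) = -51*67 + 0 = -3417 + 0 = -3417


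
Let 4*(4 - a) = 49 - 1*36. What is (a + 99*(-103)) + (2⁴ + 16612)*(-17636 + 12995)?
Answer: -308722977/4 ≈ -7.7181e+7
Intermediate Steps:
a = ¾ (a = 4 - (49 - 1*36)/4 = 4 - (49 - 36)/4 = 4 - ¼*13 = 4 - 13/4 = ¾ ≈ 0.75000)
(a + 99*(-103)) + (2⁴ + 16612)*(-17636 + 12995) = (¾ + 99*(-103)) + (2⁴ + 16612)*(-17636 + 12995) = (¾ - 10197) + (16 + 16612)*(-4641) = -40785/4 + 16628*(-4641) = -40785/4 - 77170548 = -308722977/4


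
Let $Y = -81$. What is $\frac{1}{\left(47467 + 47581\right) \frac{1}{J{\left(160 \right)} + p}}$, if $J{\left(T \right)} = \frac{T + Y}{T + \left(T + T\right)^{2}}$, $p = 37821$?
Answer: $\frac{3878921839}{9748122880} \approx 0.39791$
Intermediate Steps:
$J{\left(T \right)} = \frac{-81 + T}{T + 4 T^{2}}$ ($J{\left(T \right)} = \frac{T - 81}{T + \left(T + T\right)^{2}} = \frac{-81 + T}{T + \left(2 T\right)^{2}} = \frac{-81 + T}{T + 4 T^{2}}$)
$\frac{1}{\left(47467 + 47581\right) \frac{1}{J{\left(160 \right)} + p}} = \frac{1}{\left(47467 + 47581\right) \frac{1}{\frac{-81 + 160}{160 \left(1 + 4 \cdot 160\right)} + 37821}} = \frac{1}{95048 \frac{1}{\frac{1}{160} \frac{1}{1 + 640} \cdot 79 + 37821}} = \frac{1}{95048 \frac{1}{\frac{1}{160} \cdot \frac{1}{641} \cdot 79 + 37821}} = \frac{1}{95048 \frac{1}{\frac{79}{102560} + 37821}} = \frac{1}{95048 \frac{1}{\frac{3878921839}{102560}}} = \frac{1}{95048 \cdot \frac{102560}{3878921839}} = \frac{1}{\frac{9748122880}{3878921839}} = \frac{3878921839}{9748122880}$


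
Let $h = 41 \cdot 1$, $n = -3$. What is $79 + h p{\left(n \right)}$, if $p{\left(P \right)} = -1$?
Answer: $38$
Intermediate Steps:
$h = 41$
$79 + h p{\left(n \right)} = 79 + 41 \left(-1\right) = 79 - 41 = 38$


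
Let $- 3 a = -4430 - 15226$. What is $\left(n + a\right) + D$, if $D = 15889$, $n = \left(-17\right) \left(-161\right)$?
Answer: $25178$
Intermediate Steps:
$n = 2737$
$a = 6552$ ($a = - \frac{-4430 - 15226}{3} = \left(- \frac{1}{3}\right) \left(-19656\right) = 6552$)
$\left(n + a\right) + D = \left(2737 + 6552\right) + 15889 = 9289 + 15889 = 25178$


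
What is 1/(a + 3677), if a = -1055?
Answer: 1/2622 ≈ 0.00038139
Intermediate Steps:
1/(a + 3677) = 1/(-1055 + 3677) = 1/2622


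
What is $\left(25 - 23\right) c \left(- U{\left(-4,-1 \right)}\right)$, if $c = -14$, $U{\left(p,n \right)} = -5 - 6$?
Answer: $-308$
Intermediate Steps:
$U{\left(p,n \right)} = -11$ ($U{\left(p,n \right)} = -5 - 6 = -11$)
$\left(25 - 23\right) c \left(- U{\left(-4,-1 \right)}\right) = \left(25 - 23\right) \left(-14\right) \left(\left(-1\right) \left(-11\right)\right) = 2 \left(-14\right) 11 = \left(-28\right) 11 = -308$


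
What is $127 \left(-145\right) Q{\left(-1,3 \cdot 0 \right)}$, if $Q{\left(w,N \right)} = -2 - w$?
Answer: $18415$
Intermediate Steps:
$127 \left(-145\right) Q{\left(-1,3 \cdot 0 \right)} = 127 \left(-145\right) \left(-2 - -1\right) = - 18415 \left(-2 + 1\right) = \left(-18415\right) \left(-1\right) = 18415$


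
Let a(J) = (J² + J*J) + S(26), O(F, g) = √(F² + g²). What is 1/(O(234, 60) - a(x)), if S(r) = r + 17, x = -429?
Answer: -368125/135515957269 - 6*√1621/135515957269 ≈ -2.7183e-6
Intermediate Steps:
S(r) = 17 + r
a(J) = 43 + 2*J² (a(J) = (J² + J*J) + (17 + 26) = (J² + J²) + 43 = 2*J² + 43 = 43 + 2*J²)
1/(O(234, 60) - a(x)) = 1/(√(234² + 60²) - (43 + 2*(-429)²)) = 1/(√(54756 + 3600) - (43 + 2*184041)) = 1/(√58356 - (43 + 368082)) = 1/(6*√1621 - 1*368125) = 1/(6*√1621 - 368125) = 1/(-368125 + 6*√1621)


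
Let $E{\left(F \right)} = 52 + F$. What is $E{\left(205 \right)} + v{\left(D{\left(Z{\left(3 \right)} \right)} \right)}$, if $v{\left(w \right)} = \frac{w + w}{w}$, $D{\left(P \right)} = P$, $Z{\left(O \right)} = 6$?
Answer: $259$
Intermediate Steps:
$v{\left(w \right)} = 2$ ($v{\left(w \right)} = \frac{2 w}{w} = 2$)
$E{\left(205 \right)} + v{\left(D{\left(Z{\left(3 \right)} \right)} \right)} = \left(52 + 205\right) + 2 = 257 + 2 = 259$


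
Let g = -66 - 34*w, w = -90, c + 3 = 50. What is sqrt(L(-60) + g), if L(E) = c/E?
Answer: sqrt(2693895)/30 ≈ 54.710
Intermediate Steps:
c = 47 (c = -3 + 50 = 47)
L(E) = 47/E
g = 2994 (g = -66 - 34*(-90) = -66 + 3060 = 2994)
sqrt(L(-60) + g) = sqrt(47/(-60) + 2994) = sqrt(47*(-1/60) + 2994) = sqrt(-47/60 + 2994) = sqrt(179593/60) = sqrt(2693895)/30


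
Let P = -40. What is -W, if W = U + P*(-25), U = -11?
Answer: -989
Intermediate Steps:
W = 989 (W = -11 - 40*(-25) = -11 + 1000 = 989)
-W = -1*989 = -989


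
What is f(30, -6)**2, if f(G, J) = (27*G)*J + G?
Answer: 23328900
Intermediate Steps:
f(G, J) = G + 27*G*J (f(G, J) = 27*G*J + G = G + 27*G*J)
f(30, -6)**2 = (30*(1 + 27*(-6)))**2 = (30*(1 - 162))**2 = (30*(-161))**2 = (-4830)**2 = 23328900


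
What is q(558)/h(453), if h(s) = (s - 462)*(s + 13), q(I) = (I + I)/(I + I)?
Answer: -1/4194 ≈ -0.00023844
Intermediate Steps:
q(I) = 1 (q(I) = (2*I)/((2*I)) = (2*I)*(1/(2*I)) = 1)
h(s) = (-462 + s)*(13 + s)
q(558)/h(453) = 1/(-6006 + 453² - 449*453) = 1/(-6006 + 205209 - 203397) = 1/(-4194) = 1*(-1/4194) = -1/4194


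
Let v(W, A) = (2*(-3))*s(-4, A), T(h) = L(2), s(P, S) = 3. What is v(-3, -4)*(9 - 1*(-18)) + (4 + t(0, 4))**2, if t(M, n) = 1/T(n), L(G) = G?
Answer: -1863/4 ≈ -465.75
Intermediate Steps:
T(h) = 2
v(W, A) = -18 (v(W, A) = (2*(-3))*3 = -6*3 = -18)
t(M, n) = 1/2
v(-3, -4)*(9 - 1*(-18)) + (4 + t(0, 4))**2 = -18*(9 - 1*(-18)) + (4 + 1/2)**2 = -18*(9 + 18) + (9/2)**2 = -18*27 + 81/4 = -486 + 81/4 = -1863/4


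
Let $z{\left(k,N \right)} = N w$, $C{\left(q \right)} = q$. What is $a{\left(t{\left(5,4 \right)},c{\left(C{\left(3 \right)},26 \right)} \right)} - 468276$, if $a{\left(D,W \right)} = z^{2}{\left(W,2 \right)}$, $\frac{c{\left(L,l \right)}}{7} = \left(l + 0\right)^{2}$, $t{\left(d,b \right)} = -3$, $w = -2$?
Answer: $-468260$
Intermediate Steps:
$z{\left(k,N \right)} = - 2 N$ ($z{\left(k,N \right)} = N \left(-2\right) = - 2 N$)
$c{\left(L,l \right)} = 7 l^{2}$ ($c{\left(L,l \right)} = 7 \left(l + 0\right)^{2} = 7 l^{2}$)
$a{\left(D,W \right)} = 16$ ($a{\left(D,W \right)} = \left(\left(-2\right) 2\right)^{2} = \left(-4\right)^{2} = 16$)
$a{\left(t{\left(5,4 \right)},c{\left(C{\left(3 \right)},26 \right)} \right)} - 468276 = 16 - 468276 = -468260$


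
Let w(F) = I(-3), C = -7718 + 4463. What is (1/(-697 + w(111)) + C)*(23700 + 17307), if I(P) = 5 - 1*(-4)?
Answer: -91832757087/688 ≈ -1.3348e+8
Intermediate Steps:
I(P) = 9 (I(P) = 5 + 4 = 9)
C = -3255
w(F) = 9
(1/(-697 + w(111)) + C)*(23700 + 17307) = (1/(-697 + 9) - 3255)*(23700 + 17307) = (1/(-688) - 3255)*41007 = (-1/688 - 3255)*41007 = -2239441/688*41007 = -91832757087/688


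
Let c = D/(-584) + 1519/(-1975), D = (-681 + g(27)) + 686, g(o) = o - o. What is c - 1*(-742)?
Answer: 854925829/1153400 ≈ 741.22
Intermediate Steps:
g(o) = 0
D = 5 (D = (-681 + 0) + 686 = -681 + 686 = 5)
c = -896971/1153400 (c = 5/(-584) + 1519/(-1975) = 5*(-1/584) + 1519*(-1/1975) = -5/584 - 1519/1975 = -896971/1153400 ≈ -0.77768)
c - 1*(-742) = -896971/1153400 - 1*(-742) = -896971/1153400 + 742 = 854925829/1153400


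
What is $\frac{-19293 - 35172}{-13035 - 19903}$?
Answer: $\frac{54465}{32938} \approx 1.6536$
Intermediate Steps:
$\frac{-19293 - 35172}{-13035 - 19903} = - \frac{54465}{-32938} = \left(-54465\right) \left(- \frac{1}{32938}\right) = \frac{54465}{32938}$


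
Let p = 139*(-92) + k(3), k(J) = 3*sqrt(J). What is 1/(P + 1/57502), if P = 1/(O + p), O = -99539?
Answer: 59019360360916/500963433 + 1653240002*sqrt(3)/500963433 ≈ 1.1782e+5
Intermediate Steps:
p = -12788 + 3*sqrt(3) (p = 139*(-92) + 3*sqrt(3) = -12788 + 3*sqrt(3) ≈ -12783.)
P = 1/(-112327 + 3*sqrt(3)) (P = 1/(-99539 + (-12788 + 3*sqrt(3))) = 1/(-112327 + 3*sqrt(3)) ≈ -8.9030e-6)
1/(P + 1/57502) = 1/((-112327/12617354902 - 3*sqrt(3)/12617354902) + 1/57502) = 1/(1539581937/181380785393701 - 3*sqrt(3)/12617354902)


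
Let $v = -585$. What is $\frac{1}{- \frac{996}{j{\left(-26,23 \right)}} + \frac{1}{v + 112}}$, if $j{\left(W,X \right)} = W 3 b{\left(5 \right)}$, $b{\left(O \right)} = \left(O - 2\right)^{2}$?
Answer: $\frac{55341}{78401} \approx 0.70587$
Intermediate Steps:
$b{\left(O \right)} = \left(-2 + O\right)^{2}$
$j{\left(W,X \right)} = 27 W$ ($j{\left(W,X \right)} = W 3 \left(-2 + 5\right)^{2} = 3 W 3^{2} = 3 W 9 = 27 W$)
$\frac{1}{- \frac{996}{j{\left(-26,23 \right)}} + \frac{1}{v + 112}} = \frac{1}{- \frac{996}{27 \left(-26\right)} + \frac{1}{-585 + 112}} = \frac{1}{- \frac{996}{-702} + \frac{1}{-473}} = \frac{1}{\left(-996\right) \left(- \frac{1}{702}\right) - \frac{1}{473}} = \frac{1}{\frac{166}{117} - \frac{1}{473}} = \frac{1}{\frac{78401}{55341}} = \frac{55341}{78401}$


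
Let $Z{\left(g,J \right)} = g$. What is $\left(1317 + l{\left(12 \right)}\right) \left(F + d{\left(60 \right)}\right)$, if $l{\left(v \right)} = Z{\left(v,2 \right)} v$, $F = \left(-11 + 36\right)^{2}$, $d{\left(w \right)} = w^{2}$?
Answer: $6172725$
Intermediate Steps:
$F = 625$ ($F = 25^{2} = 625$)
$l{\left(v \right)} = v^{2}$ ($l{\left(v \right)} = v v = v^{2}$)
$\left(1317 + l{\left(12 \right)}\right) \left(F + d{\left(60 \right)}\right) = \left(1317 + 12^{2}\right) \left(625 + 60^{2}\right) = \left(1317 + 144\right) \left(625 + 3600\right) = 1461 \cdot 4225 = 6172725$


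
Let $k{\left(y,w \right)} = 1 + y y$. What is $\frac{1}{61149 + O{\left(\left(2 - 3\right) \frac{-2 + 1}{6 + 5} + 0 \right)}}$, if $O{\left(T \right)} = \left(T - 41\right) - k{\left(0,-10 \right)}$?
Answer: $\frac{11}{672178} \approx 1.6365 \cdot 10^{-5}$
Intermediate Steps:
$k{\left(y,w \right)} = 1 + y^{2}$
$O{\left(T \right)} = -42 + T$ ($O{\left(T \right)} = \left(T - 41\right) - \left(1 + 0^{2}\right) = \left(-41 + T\right) - \left(1 + 0\right) = \left(-41 + T\right) - 1 = -42 + T$)
$\frac{1}{61149 + O{\left(\left(2 - 3\right) \frac{-2 + 1}{6 + 5} + 0 \right)}} = \frac{1}{61149 - \left(42 - \left(2 - 3\right) \frac{-2 + 1}{6 + 5}\right)} = \frac{1}{61149 - \left(42 - \left(2 - 3\right) \left(- \frac{1}{11}\right)\right)} = \frac{1}{61149 - \left(42 - \frac{1}{11}\right)} = \frac{1}{61149 + \left(-42 + \left(\left(-1\right) \left(- \frac{1}{11}\right) + 0\right)\right)} = \frac{1}{61149 + \left(-42 + \left(\frac{1}{11} + 0\right)\right)} = \frac{1}{61149 + \left(-42 + \frac{1}{11}\right)} = \frac{1}{61149 - \frac{461}{11}} = \frac{1}{\frac{672178}{11}} = \frac{11}{672178}$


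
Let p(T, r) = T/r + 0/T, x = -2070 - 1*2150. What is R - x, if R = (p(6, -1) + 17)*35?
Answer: 4605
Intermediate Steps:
x = -4220 (x = -2070 - 2150 = -4220)
p(T, r) = T/r (p(T, r) = T/r + 0 = T/r)
R = 385 (R = (6/(-1) + 17)*35 = (6*(-1) + 17)*35 = (-6 + 17)*35 = 11*35 = 385)
R - x = 385 - 1*(-4220) = 385 + 4220 = 4605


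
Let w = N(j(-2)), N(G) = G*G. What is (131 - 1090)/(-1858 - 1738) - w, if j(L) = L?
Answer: -13425/3596 ≈ -3.7333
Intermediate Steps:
N(G) = G²
w = 4 (w = (-2)² = 4)
(131 - 1090)/(-1858 - 1738) - w = (131 - 1090)/(-1858 - 1738) - 1*4 = -959/(-3596) - 4 = -959*(-1/3596) - 4 = 959/3596 - 4 = -13425/3596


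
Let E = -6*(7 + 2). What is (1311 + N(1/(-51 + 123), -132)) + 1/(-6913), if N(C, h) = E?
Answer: 8689640/6913 ≈ 1257.0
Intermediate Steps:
E = -54 (E = -6*9 = -54)
N(C, h) = -54
(1311 + N(1/(-51 + 123), -132)) + 1/(-6913) = (1311 - 54) + 1/(-6913) = 1257 - 1/6913 = 8689640/6913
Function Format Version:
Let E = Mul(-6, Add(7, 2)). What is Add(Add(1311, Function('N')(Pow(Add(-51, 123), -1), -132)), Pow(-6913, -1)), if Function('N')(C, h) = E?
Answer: Rational(8689640, 6913) ≈ 1257.0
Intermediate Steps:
E = -54 (E = Mul(-6, 9) = -54)
Function('N')(C, h) = -54
Add(Add(1311, Function('N')(Pow(Add(-51, 123), -1), -132)), Pow(-6913, -1)) = Add(Add(1311, -54), Pow(-6913, -1)) = Add(1257, Rational(-1, 6913)) = Rational(8689640, 6913)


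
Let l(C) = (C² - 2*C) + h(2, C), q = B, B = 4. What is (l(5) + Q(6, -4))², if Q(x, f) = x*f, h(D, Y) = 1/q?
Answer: 1225/16 ≈ 76.563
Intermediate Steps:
q = 4
h(D, Y) = ¼ (h(D, Y) = 1/4 = ¼)
Q(x, f) = f*x
l(C) = ¼ + C² - 2*C (l(C) = (C² - 2*C) + ¼ = ¼ + C² - 2*C)
(l(5) + Q(6, -4))² = ((¼ + 5² - 2*5) - 4*6)² = ((¼ + 25 - 10) - 24)² = (61/4 - 24)² = (-35/4)² = 1225/16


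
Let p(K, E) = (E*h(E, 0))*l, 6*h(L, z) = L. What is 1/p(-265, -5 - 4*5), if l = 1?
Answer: 6/625 ≈ 0.0096000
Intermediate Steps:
h(L, z) = L/6
p(K, E) = E**2/6 (p(K, E) = (E*(E/6))*1 = (E**2/6)*1 = E**2/6)
1/p(-265, -5 - 4*5) = 1/((-5 - 4*5)**2/6) = 1/((-5 - 20)**2/6) = 1/((1/6)*(-25)**2) = 1/((1/6)*625) = 1/(625/6) = 6/625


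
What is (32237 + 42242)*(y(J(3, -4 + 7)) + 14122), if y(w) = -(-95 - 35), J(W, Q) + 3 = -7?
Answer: 1061474708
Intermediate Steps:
J(W, Q) = -10 (J(W, Q) = -3 - 7 = -10)
y(w) = 130 (y(w) = -1*(-130) = 130)
(32237 + 42242)*(y(J(3, -4 + 7)) + 14122) = (32237 + 42242)*(130 + 14122) = 74479*14252 = 1061474708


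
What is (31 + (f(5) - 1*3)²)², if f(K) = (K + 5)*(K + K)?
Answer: 89113600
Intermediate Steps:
f(K) = 2*K*(5 + K) (f(K) = (5 + K)*(2*K) = 2*K*(5 + K))
(31 + (f(5) - 1*3)²)² = (31 + (2*5*(5 + 5) - 1*3)²)² = (31 + (2*5*10 - 3)²)² = (31 + (100 - 3)²)² = (31 + 97²)² = (31 + 9409)² = 9440² = 89113600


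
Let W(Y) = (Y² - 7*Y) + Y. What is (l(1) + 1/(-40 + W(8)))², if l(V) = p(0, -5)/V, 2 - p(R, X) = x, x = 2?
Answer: 1/576 ≈ 0.0017361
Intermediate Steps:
p(R, X) = 0 (p(R, X) = 2 - 1*2 = 2 - 2 = 0)
W(Y) = Y² - 6*Y
l(V) = 0 (l(V) = 0/V = 0)
(l(1) + 1/(-40 + W(8)))² = (0 + 1/(-40 + 8*(-6 + 8)))² = (0 + 1/(-40 + 8*2))² = (0 + 1/(-40 + 16))² = (0 + 1/(-24))² = (0 - 1/24)² = (-1/24)² = 1/576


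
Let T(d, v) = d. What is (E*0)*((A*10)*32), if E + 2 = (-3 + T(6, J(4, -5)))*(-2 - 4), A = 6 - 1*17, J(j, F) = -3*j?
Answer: 0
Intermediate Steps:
A = -11 (A = 6 - 17 = -11)
E = -20 (E = -2 + (-3 + 6)*(-2 - 4) = -2 + 3*(-6) = -2 - 18 = -20)
(E*0)*((A*10)*32) = (-20*0)*(-11*10*32) = 0*(-110*32) = 0*(-3520) = 0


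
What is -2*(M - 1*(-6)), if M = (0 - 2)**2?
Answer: -20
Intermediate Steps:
M = 4 (M = (-2)**2 = 4)
-2*(M - 1*(-6)) = -2*(4 - 1*(-6)) = -2*(4 + 6) = -2*10 = -20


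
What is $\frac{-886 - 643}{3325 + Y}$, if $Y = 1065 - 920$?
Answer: $- \frac{1529}{3470} \approx -0.44063$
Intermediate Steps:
$Y = 145$
$\frac{-886 - 643}{3325 + Y} = \frac{-886 - 643}{3325 + 145} = - \frac{1529}{3470}$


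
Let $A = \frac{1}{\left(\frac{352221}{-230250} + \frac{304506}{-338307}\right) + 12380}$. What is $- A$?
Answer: $- \frac{8655020750}{107128126736517} \approx -8.0791 \cdot 10^{-5}$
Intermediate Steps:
$A = \frac{8655020750}{107128126736517}$ ($A = \frac{1}{\left(352221 \left(- \frac{1}{230250}\right) + 304506 \left(- \frac{1}{338307}\right)\right) + 12380} = \frac{1}{\left(- \frac{117407}{76750} - \frac{101502}{112769}\right) + 12380} = \frac{1}{- \frac{21030148483}{8655020750} + 12380} = \frac{1}{\frac{107128126736517}{8655020750}} = \frac{8655020750}{107128126736517} \approx 8.0791 \cdot 10^{-5}$)
$- A = \left(-1\right) \frac{8655020750}{107128126736517} = - \frac{8655020750}{107128126736517}$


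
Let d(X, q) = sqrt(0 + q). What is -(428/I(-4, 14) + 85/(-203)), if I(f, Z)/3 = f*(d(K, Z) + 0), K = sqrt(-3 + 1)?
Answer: 85/203 + 107*sqrt(14)/42 ≈ 9.9510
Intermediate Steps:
K = I*sqrt(2) (K = sqrt(-2) = I*sqrt(2) ≈ 1.4142*I)
d(X, q) = sqrt(q)
I(f, Z) = 3*f*sqrt(Z) (I(f, Z) = 3*(f*(sqrt(Z) + 0)) = 3*(f*sqrt(Z)) = 3*f*sqrt(Z))
-(428/I(-4, 14) + 85/(-203)) = -(428/((3*(-4)*sqrt(14))) + 85/(-203)) = -(428/((-12*sqrt(14))) + 85*(-1/203)) = -(428*(-sqrt(14)/168) - 85/203) = -(-107*sqrt(14)/42 - 85/203) = -(-85/203 - 107*sqrt(14)/42) = 85/203 + 107*sqrt(14)/42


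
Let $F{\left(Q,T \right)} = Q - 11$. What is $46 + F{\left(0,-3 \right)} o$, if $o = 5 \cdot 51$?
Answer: $-2759$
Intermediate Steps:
$F{\left(Q,T \right)} = -11 + Q$
$o = 255$
$46 + F{\left(0,-3 \right)} o = 46 + \left(-11 + 0\right) 255 = 46 - 2805 = -2759$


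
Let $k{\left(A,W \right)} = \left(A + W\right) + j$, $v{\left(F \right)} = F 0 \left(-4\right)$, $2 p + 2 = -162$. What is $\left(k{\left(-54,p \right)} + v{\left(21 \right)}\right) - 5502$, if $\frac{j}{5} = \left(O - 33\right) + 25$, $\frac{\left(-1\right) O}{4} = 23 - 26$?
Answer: $-5618$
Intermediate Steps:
$p = -82$ ($p = -1 + \frac{1}{2} \left(-162\right) = -1 - 81 = -82$)
$v{\left(F \right)} = 0$ ($v{\left(F \right)} = 0 \left(-4\right) = 0$)
$O = 12$ ($O = - 4 \left(23 - 26\right) = \left(-4\right) \left(-3\right) = 12$)
$j = 20$ ($j = 5 \left(\left(12 - 33\right) + 25\right) = 5 \left(-21 + 25\right) = 5 \cdot 4 = 20$)
$k{\left(A,W \right)} = 20 + A + W$ ($k{\left(A,W \right)} = \left(A + W\right) + 20 = 20 + A + W$)
$\left(k{\left(-54,p \right)} + v{\left(21 \right)}\right) - 5502 = \left(\left(20 - 54 - 82\right) + 0\right) - 5502 = \left(-116 + 0\right) - 5502 = -116 - 5502 = -5618$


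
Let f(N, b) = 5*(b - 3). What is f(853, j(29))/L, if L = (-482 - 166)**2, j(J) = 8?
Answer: 25/419904 ≈ 5.9537e-5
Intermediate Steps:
L = 419904 (L = (-648)**2 = 419904)
f(N, b) = -15 + 5*b (f(N, b) = 5*(-3 + b) = -15 + 5*b)
f(853, j(29))/L = (-15 + 5*8)/419904 = (-15 + 40)*(1/419904) = 25*(1/419904) = 25/419904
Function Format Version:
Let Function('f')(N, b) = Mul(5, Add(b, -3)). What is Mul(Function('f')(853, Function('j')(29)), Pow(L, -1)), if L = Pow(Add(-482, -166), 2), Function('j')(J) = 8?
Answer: Rational(25, 419904) ≈ 5.9537e-5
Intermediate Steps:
L = 419904 (L = Pow(-648, 2) = 419904)
Function('f')(N, b) = Add(-15, Mul(5, b)) (Function('f')(N, b) = Mul(5, Add(-3, b)) = Add(-15, Mul(5, b)))
Mul(Function('f')(853, Function('j')(29)), Pow(L, -1)) = Mul(Add(-15, Mul(5, 8)), Pow(419904, -1)) = Mul(Add(-15, 40), Rational(1, 419904)) = Mul(25, Rational(1, 419904)) = Rational(25, 419904)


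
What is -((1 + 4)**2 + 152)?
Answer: -177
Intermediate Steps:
-((1 + 4)**2 + 152) = -(5**2 + 152) = -(25 + 152) = -1*177 = -177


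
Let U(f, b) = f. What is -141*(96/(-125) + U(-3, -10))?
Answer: 66411/125 ≈ 531.29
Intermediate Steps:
-141*(96/(-125) + U(-3, -10)) = -141*(96/(-125) - 3) = -141*(96*(-1/125) - 3) = -141*(-96/125 - 3) = -141*(-471/125) = 66411/125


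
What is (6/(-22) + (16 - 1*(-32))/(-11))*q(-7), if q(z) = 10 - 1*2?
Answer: -408/11 ≈ -37.091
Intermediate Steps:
q(z) = 8 (q(z) = 10 - 2 = 8)
(6/(-22) + (16 - 1*(-32))/(-11))*q(-7) = (6/(-22) + (16 - 1*(-32))/(-11))*8 = (6*(-1/22) + (16 + 32)*(-1/11))*8 = (-3/11 + 48*(-1/11))*8 = (-3/11 - 48/11)*8 = -51/11*8 = -408/11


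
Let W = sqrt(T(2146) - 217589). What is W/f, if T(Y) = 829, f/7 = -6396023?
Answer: -2*I*sqrt(54190)/44772161 ≈ -1.0399e-5*I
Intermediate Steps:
f = -44772161 (f = 7*(-6396023) = -44772161)
W = 2*I*sqrt(54190) (W = sqrt(829 - 217589) = sqrt(-216760) = 2*I*sqrt(54190) ≈ 465.57*I)
W/f = (2*I*sqrt(54190))/(-44772161) = (2*I*sqrt(54190))*(-1/44772161) = -2*I*sqrt(54190)/44772161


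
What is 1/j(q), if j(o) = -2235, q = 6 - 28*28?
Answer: -1/2235 ≈ -0.00044743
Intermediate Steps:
q = -778 (q = 6 - 784 = -778)
1/j(q) = 1/(-2235) = -1/2235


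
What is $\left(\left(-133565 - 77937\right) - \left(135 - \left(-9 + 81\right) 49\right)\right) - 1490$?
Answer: $-209599$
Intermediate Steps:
$\left(\left(-133565 - 77937\right) - \left(135 - \left(-9 + 81\right) 49\right)\right) - 1490 = \left(\left(-133565 - 77937\right) + \left(-135 + 72 \cdot 49\right)\right) - 1490 = \left(-211502 + \left(-135 + 3528\right)\right) - 1490 = \left(-211502 + 3393\right) - 1490 = -208109 - 1490 = -209599$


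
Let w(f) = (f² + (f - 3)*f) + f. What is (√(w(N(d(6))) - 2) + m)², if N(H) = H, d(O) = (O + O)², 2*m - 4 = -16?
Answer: (6 - √41182)² ≈ 38783.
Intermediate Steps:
m = -6 (m = 2 + (½)*(-16) = 2 - 8 = -6)
d(O) = 4*O² (d(O) = (2*O)² = 4*O²)
w(f) = f + f² + f*(-3 + f) (w(f) = (f² + (-3 + f)*f) + f = (f² + f*(-3 + f)) + f = f + f² + f*(-3 + f))
(√(w(N(d(6))) - 2) + m)² = (√(2*(4*6²)*(-1 + 4*6²) - 2) - 6)² = (√(2*(4*36)*(-1 + 4*36) - 2) - 6)² = (√(2*144*(-1 + 144) - 2) - 6)² = (√(2*144*143 - 2) - 6)² = (√(41184 - 2) - 6)² = (√41182 - 6)² = (-6 + √41182)²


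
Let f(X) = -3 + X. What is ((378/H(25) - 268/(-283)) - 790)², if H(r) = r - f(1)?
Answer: 48110035600/80089 ≈ 6.0071e+5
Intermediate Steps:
H(r) = 2 + r (H(r) = r - (-3 + 1) = r - 1*(-2) = r + 2 = 2 + r)
((378/H(25) - 268/(-283)) - 790)² = ((378/(2 + 25) - 268/(-283)) - 790)² = ((378/27 - 268*(-1/283)) - 790)² = ((378*(1/27) + 268/283) - 790)² = ((14 + 268/283) - 790)² = (4230/283 - 790)² = (-219340/283)² = 48110035600/80089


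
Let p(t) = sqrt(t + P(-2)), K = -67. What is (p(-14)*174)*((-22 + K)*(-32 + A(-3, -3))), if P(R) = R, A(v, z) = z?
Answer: 2168040*I ≈ 2.168e+6*I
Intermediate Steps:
p(t) = sqrt(-2 + t) (p(t) = sqrt(t - 2) = sqrt(-2 + t))
(p(-14)*174)*((-22 + K)*(-32 + A(-3, -3))) = (sqrt(-2 - 14)*174)*((-22 - 67)*(-32 - 3)) = (sqrt(-16)*174)*(-89*(-35)) = ((4*I)*174)*3115 = (696*I)*3115 = 2168040*I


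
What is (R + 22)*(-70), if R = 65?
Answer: -6090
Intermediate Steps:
(R + 22)*(-70) = (65 + 22)*(-70) = 87*(-70) = -6090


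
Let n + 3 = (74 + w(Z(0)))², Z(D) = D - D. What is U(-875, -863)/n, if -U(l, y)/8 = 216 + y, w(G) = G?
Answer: 5176/5473 ≈ 0.94573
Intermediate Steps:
Z(D) = 0
U(l, y) = -1728 - 8*y (U(l, y) = -8*(216 + y) = -1728 - 8*y)
n = 5473 (n = -3 + (74 + 0)² = -3 + 74² = -3 + 5476 = 5473)
U(-875, -863)/n = (-1728 - 8*(-863))/5473 = (-1728 + 6904)*(1/5473) = 5176*(1/5473) = 5176/5473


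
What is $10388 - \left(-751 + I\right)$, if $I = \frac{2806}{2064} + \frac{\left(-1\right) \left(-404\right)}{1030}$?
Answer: $\frac{5919224711}{531480} \approx 11137.0$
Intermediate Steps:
$I = \frac{931009}{531480}$ ($I = 2806 \cdot \frac{1}{2064} + 404 \cdot \frac{1}{1030} = \frac{1403}{1032} + \frac{202}{515} = \frac{931009}{531480} \approx 1.7517$)
$10388 - \left(-751 + I\right) = 10388 + \left(751 - \frac{931009}{531480}\right) = 10388 + \frac{398210471}{531480} = \frac{5919224711}{531480}$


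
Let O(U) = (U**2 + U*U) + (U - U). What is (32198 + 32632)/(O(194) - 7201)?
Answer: 64830/68071 ≈ 0.95239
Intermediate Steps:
O(U) = 2*U**2 (O(U) = (U**2 + U**2) + 0 = 2*U**2 + 0 = 2*U**2)
(32198 + 32632)/(O(194) - 7201) = (32198 + 32632)/(2*194**2 - 7201) = 64830/(2*37636 - 7201) = 64830/(75272 - 7201) = 64830/68071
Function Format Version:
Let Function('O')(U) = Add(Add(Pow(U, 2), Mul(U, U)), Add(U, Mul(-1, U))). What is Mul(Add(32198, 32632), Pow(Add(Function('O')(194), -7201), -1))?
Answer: Rational(64830, 68071) ≈ 0.95239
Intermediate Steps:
Function('O')(U) = Mul(2, Pow(U, 2)) (Function('O')(U) = Add(Add(Pow(U, 2), Pow(U, 2)), 0) = Add(Mul(2, Pow(U, 2)), 0) = Mul(2, Pow(U, 2)))
Mul(Add(32198, 32632), Pow(Add(Function('O')(194), -7201), -1)) = Mul(Add(32198, 32632), Pow(Add(Mul(2, Pow(194, 2)), -7201), -1)) = Mul(64830, Pow(Add(Mul(2, 37636), -7201), -1)) = Mul(64830, Pow(Add(75272, -7201), -1)) = Mul(64830, Pow(68071, -1)) = Mul(64830, Rational(1, 68071)) = Rational(64830, 68071)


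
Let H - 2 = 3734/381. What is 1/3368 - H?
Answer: -15142147/1283208 ≈ -11.800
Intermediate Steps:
H = 4496/381 (H = 2 + 3734/381 = 4496/381 ≈ 11.801)
1/3368 - H = 1/3368 - 1*4496/381 = 1/3368 - 4496/381 = -15142147/1283208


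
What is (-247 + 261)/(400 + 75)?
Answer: 14/475 ≈ 0.029474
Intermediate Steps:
(-247 + 261)/(400 + 75) = 14/475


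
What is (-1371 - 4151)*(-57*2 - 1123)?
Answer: 6830714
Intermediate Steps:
(-1371 - 4151)*(-57*2 - 1123) = -5522*(-114 - 1123) = -5522*(-1237) = 6830714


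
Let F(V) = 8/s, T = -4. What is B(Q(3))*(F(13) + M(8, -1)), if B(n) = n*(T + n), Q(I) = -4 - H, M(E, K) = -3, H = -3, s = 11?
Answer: -125/11 ≈ -11.364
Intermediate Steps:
F(V) = 8/11
Q(I) = -1 (Q(I) = -4 - 1*(-3) = -4 + 3 = -1)
B(n) = n*(-4 + n)
B(Q(3))*(F(13) + M(8, -1)) = (-(-4 - 1))*(8/11 - 3) = -1*(-5)*(-25/11) = 5*(-25/11) = -125/11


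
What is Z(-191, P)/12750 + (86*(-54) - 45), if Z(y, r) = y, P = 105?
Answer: -59784941/12750 ≈ -4689.0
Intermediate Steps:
Z(-191, P)/12750 + (86*(-54) - 45) = -191/12750 + (86*(-54) - 45) = -191*1/12750 + (-4644 - 45) = -191/12750 - 4689 = -59784941/12750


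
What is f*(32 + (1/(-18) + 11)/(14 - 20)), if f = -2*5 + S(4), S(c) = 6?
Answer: -3259/27 ≈ -120.70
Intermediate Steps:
f = -4 (f = -2*5 + 6 = -10 + 6 = -4)
f*(32 + (1/(-18) + 11)/(14 - 20)) = -4*(32 + (1/(-18) + 11)/(14 - 20)) = -4*(32 + (-1/18 + 11)/(-6)) = -4*(32 + (197/18)*(-⅙)) = -4*(32 - 197/108) = -4*3259/108 = -3259/27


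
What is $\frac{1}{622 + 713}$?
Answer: $\frac{1}{1335} \approx 0.00074906$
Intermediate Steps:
$\frac{1}{622 + 713} = \frac{1}{1335}$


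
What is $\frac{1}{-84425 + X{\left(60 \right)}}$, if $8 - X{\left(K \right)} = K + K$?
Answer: $- \frac{1}{84537} \approx -1.1829 \cdot 10^{-5}$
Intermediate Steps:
$X{\left(K \right)} = 8 - 2 K$ ($X{\left(K \right)} = 8 - \left(K + K\right) = 8 - 2 K$)
$\frac{1}{-84425 + X{\left(60 \right)}} = \frac{1}{-84425 + \left(8 - 120\right)} = \frac{1}{-84425 - 112} = \frac{1}{-84537} = - \frac{1}{84537}$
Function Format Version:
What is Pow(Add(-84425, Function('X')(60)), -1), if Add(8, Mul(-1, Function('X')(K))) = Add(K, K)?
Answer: Rational(-1, 84537) ≈ -1.1829e-5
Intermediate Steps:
Function('X')(K) = Add(8, Mul(-2, K)) (Function('X')(K) = Add(8, Mul(-1, Add(K, K))) = Add(8, Mul(-1, Mul(2, K))) = Add(8, Mul(-2, K)))
Pow(Add(-84425, Function('X')(60)), -1) = Pow(Add(-84425, Add(8, Mul(-2, 60))), -1) = Pow(Add(-84425, Add(8, -120)), -1) = Pow(Add(-84425, -112), -1) = Pow(-84537, -1) = Rational(-1, 84537)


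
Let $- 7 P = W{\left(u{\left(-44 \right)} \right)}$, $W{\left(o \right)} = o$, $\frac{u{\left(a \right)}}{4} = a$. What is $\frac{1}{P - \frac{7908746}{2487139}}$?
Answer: $\frac{17409973}{382375242} \approx 0.045531$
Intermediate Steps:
$u{\left(a \right)} = 4 a$
$P = \frac{176}{7}$ ($P = - \frac{4 \left(-44\right)}{7} = \left(- \frac{1}{7}\right) \left(-176\right) = \frac{176}{7} \approx 25.143$)
$\frac{1}{P - \frac{7908746}{2487139}} = \frac{1}{\frac{176}{7} - \frac{7908746}{2487139}} = \frac{1}{\frac{382375242}{17409973}} = \frac{17409973}{382375242}$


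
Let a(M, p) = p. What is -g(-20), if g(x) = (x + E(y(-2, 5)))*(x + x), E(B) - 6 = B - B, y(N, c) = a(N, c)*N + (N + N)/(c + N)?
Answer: -560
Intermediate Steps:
y(N, c) = N*c + 2*N/(N + c) (y(N, c) = c*N + (N + N)/(c + N) = N*c + (2*N)/(N + c) = N*c + 2*N/(N + c))
E(B) = 6 (E(B) = 6 + (B - B) = 6 + 0 = 6)
g(x) = 2*x*(6 + x) (g(x) = (x + 6)*(x + x) = (6 + x)*(2*x) = 2*x*(6 + x))
-g(-20) = -2*(-20)*(6 - 20) = -2*(-20)*(-14) = -1*560 = -560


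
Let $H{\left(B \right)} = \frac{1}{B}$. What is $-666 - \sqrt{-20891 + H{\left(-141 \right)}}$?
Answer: $-666 - \frac{4 i \sqrt{25958382}}{141} \approx -666.0 - 144.54 i$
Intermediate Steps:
$-666 - \sqrt{-20891 + H{\left(-141 \right)}} = -666 - \sqrt{-20891 + \frac{1}{-141}} = -666 - \sqrt{-20891 - \frac{1}{141}} = -666 - \sqrt{- \frac{2945632}{141}} = -666 - \frac{4 i \sqrt{25958382}}{141}$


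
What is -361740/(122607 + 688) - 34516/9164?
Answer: -378531779/56493769 ≈ -6.7004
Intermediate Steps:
-361740/(122607 + 688) - 34516/9164 = -361740/123295 - 34516*1/9164 = -361740*1/123295 - 8629/2291 = -72348/24659 - 8629/2291 = -378531779/56493769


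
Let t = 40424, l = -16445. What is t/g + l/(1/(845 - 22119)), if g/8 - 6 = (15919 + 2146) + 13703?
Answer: 11116163454873/31774 ≈ 3.4985e+8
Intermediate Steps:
g = 254192 (g = 48 + 8*((15919 + 2146) + 13703) = 48 + 8*(18065 + 13703) = 48 + 8*31768 = 48 + 254144 = 254192)
t/g + l/(1/(845 - 22119)) = 40424/254192 - 16445/(1/(845 - 22119)) = 40424*(1/254192) - 16445/(1/(-21274)) = 5053/31774 - 16445/(-1/21274) = 5053/31774 - 16445*(-21274) = 5053/31774 + 349850930 = 11116163454873/31774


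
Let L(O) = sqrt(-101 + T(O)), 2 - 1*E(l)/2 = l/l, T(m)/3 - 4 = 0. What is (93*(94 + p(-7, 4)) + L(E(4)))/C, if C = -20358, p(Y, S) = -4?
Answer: -155/377 - I*sqrt(89)/20358 ≈ -0.41114 - 0.0004634*I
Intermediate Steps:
T(m) = 12 (T(m) = 12 + 3*0 = 12 + 0 = 12)
E(l) = 2 (E(l) = 4 - 2*l/l = 4 - 2*1 = 4 - 2 = 2)
L(O) = I*sqrt(89) (L(O) = sqrt(-101 + 12) = sqrt(-89) = I*sqrt(89))
(93*(94 + p(-7, 4)) + L(E(4)))/C = (93*(94 - 4) + I*sqrt(89))/(-20358) = (93*90 + I*sqrt(89))*(-1/20358) = (8370 + I*sqrt(89))*(-1/20358) = -155/377 - I*sqrt(89)/20358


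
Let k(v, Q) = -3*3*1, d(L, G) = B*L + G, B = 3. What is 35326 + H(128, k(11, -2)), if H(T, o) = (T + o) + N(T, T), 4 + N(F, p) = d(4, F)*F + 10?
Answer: 53371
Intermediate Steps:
d(L, G) = G + 3*L (d(L, G) = 3*L + G = G + 3*L)
N(F, p) = 6 + F*(12 + F) (N(F, p) = -4 + ((F + 3*4)*F + 10) = -4 + ((F + 12)*F + 10) = -4 + ((12 + F)*F + 10) = -4 + (F*(12 + F) + 10) = -4 + (10 + F*(12 + F)) = 6 + F*(12 + F))
k(v, Q) = -9 (k(v, Q) = -9*1 = -9)
H(T, o) = 6 + T + o + T*(12 + T) (H(T, o) = (T + o) + (6 + T*(12 + T)) = 6 + T + o + T*(12 + T))
35326 + H(128, k(11, -2)) = 35326 + (6 + 128 - 9 + 128*(12 + 128)) = 35326 + (6 + 128 - 9 + 128*140) = 35326 + (6 + 128 - 9 + 17920) = 35326 + 18045 = 53371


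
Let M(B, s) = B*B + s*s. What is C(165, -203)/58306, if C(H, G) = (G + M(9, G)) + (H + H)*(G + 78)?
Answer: -163/58306 ≈ -0.0027956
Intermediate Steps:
M(B, s) = B² + s²
C(H, G) = 81 + G + G² + 2*H*(78 + G) (C(H, G) = (G + (9² + G²)) + (H + H)*(G + 78) = (G + (81 + G²)) + (2*H)*(78 + G) = (81 + G + G²) + 2*H*(78 + G) = 81 + G + G² + 2*H*(78 + G))
C(165, -203)/58306 = (81 - 203 + (-203)² + 156*165 + 2*(-203)*165)/58306 = (81 - 203 + 41209 + 25740 - 66990)*(1/58306) = -163*1/58306 = -163/58306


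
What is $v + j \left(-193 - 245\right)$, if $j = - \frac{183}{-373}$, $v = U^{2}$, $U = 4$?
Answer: $- \frac{74186}{373} \approx -198.89$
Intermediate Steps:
$v = 16$ ($v = 4^{2} = 16$)
$j = \frac{183}{373}$ ($j = \left(-183\right) \left(- \frac{1}{373}\right) = \frac{183}{373} \approx 0.49062$)
$v + j \left(-193 - 245\right) = 16 + \frac{183 \left(-193 - 245\right)}{373} = 16 + \frac{183}{373} \left(-438\right) = 16 - \frac{80154}{373} = - \frac{74186}{373}$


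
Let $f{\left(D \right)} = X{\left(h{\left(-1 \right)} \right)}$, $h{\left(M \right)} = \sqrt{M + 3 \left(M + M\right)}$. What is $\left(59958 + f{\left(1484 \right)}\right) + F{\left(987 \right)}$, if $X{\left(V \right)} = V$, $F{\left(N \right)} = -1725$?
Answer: $58233 + i \sqrt{7} \approx 58233.0 + 2.6458 i$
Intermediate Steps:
$h{\left(M \right)} = \sqrt{7} \sqrt{M}$ ($h{\left(M \right)} = \sqrt{M + 3 \cdot 2 M} = \sqrt{M + 6 M} = \sqrt{7 M} = \sqrt{7} \sqrt{M}$)
$f{\left(D \right)} = i \sqrt{7}$ ($f{\left(D \right)} = \sqrt{7} \sqrt{-1} = \sqrt{7} i = i \sqrt{7}$)
$\left(59958 + f{\left(1484 \right)}\right) + F{\left(987 \right)} = \left(59958 + i \sqrt{7}\right) - 1725 = 58233 + i \sqrt{7}$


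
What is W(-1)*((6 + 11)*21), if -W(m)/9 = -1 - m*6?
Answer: -16065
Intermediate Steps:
W(m) = 9 + 54*m (W(m) = -9*(-1 - m*6) = -9*(-1 - 6*m) = 9 + 54*m)
W(-1)*((6 + 11)*21) = (9 + 54*(-1))*((6 + 11)*21) = (9 - 54)*(17*21) = -45*357 = -16065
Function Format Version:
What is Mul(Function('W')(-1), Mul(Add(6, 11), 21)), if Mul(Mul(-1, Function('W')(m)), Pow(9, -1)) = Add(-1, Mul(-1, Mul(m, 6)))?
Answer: -16065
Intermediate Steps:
Function('W')(m) = Add(9, Mul(54, m)) (Function('W')(m) = Mul(-9, Add(-1, Mul(-1, Mul(m, 6)))) = Mul(-9, Add(-1, Mul(-1, Mul(6, m)))) = Mul(-9, Add(-1, Mul(-6, m))) = Add(9, Mul(54, m)))
Mul(Function('W')(-1), Mul(Add(6, 11), 21)) = Mul(Add(9, Mul(54, -1)), Mul(Add(6, 11), 21)) = Mul(Add(9, -54), Mul(17, 21)) = Mul(-45, 357) = -16065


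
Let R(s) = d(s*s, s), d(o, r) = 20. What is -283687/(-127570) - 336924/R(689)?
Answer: -2148786047/127570 ≈ -16844.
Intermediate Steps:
R(s) = 20
-283687/(-127570) - 336924/R(689) = -283687/(-127570) - 336924/20 = -283687*(-1/127570) - 336924*1/20 = 283687/127570 - 84231/5 = -2148786047/127570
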